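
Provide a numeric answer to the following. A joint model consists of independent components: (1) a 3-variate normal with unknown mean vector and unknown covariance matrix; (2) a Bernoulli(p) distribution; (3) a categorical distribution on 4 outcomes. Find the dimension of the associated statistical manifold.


The dimension of a statistical manifold equals the number of free
(independent) real parameters of the model. For a product of independent
blocks the parameter counts add.
- 3-variate normal: 3 (mean) + 3*4/2 = 6 (symmetric covariance) = 9.
- Bernoulli (p): 1.
- categorical on 4 outcomes (probabilities sum to 1): 4-1 = 3.
Total = 9 + 1 + 3 = 13.
Dimension = 13

13


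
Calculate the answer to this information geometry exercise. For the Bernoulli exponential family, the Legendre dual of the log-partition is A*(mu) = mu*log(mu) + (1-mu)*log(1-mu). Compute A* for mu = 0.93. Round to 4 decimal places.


Legendre transform for Bernoulli:
A*(mu) = mu*log(mu) + (1-mu)*log(1-mu).
mu = 0.93, 1-mu = 0.07.
mu*log(mu) = 0.93*log(0.93) = -0.067491.
(1-mu)*log(1-mu) = 0.07*log(0.07) = -0.186148.
A* = -0.067491 + -0.186148 = -0.2536

-0.2536


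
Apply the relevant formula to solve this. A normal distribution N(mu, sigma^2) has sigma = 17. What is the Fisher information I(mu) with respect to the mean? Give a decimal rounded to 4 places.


The Fisher information for the mean of a normal distribution is I(mu) = 1/sigma^2.
sigma = 17, so sigma^2 = 289.
I(mu) = 1/289 = 0.0035

0.0035


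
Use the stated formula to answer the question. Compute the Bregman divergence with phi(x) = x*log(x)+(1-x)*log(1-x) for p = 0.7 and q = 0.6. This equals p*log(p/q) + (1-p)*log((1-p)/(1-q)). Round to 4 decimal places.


Bregman divergence with negative entropy generator:
D = p*log(p/q) + (1-p)*log((1-p)/(1-q)).
p = 0.7, q = 0.6.
p*log(p/q) = 0.7*log(0.7/0.6) = 0.107905.
(1-p)*log((1-p)/(1-q)) = 0.3*log(0.3/0.4) = -0.086305.
D = 0.107905 + -0.086305 = 0.0216

0.0216


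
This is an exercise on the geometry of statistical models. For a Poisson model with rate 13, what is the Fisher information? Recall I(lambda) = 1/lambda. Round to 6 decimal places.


Fisher information for Poisson: I(lambda) = 1/lambda.
lambda = 13.
I(lambda) = 1/13 = 0.076923

0.076923


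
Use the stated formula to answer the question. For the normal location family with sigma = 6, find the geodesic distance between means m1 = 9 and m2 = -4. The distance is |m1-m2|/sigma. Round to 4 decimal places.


On the fixed-variance normal subfamily, geodesic distance = |m1-m2|/sigma.
|9 - -4| = 13.
sigma = 6.
d = 13/6 = 2.1667

2.1667


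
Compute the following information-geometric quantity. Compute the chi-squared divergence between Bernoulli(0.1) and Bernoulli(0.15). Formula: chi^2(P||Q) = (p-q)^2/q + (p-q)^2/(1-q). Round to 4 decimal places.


Chi-squared divergence between Bernoulli distributions:
chi^2 = (p-q)^2/q + (p-q)^2/(1-q).
p = 0.1, q = 0.15, p-q = -0.05.
(p-q)^2 = 0.0025.
term1 = 0.0025/0.15 = 0.016667.
term2 = 0.0025/0.85 = 0.002941.
chi^2 = 0.016667 + 0.002941 = 0.0196

0.0196


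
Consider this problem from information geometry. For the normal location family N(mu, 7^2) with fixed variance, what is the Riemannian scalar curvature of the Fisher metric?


This family has a single free parameter, so its statistical manifold
is 1-dimensional. The Riemann curvature tensor of any 1-dimensional
Riemannian manifold vanishes identically, so R = 0.

0


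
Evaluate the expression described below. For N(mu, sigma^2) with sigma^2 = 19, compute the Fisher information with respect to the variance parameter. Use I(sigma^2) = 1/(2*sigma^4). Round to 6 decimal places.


Fisher information for variance: I(sigma^2) = 1/(2*sigma^4).
sigma^2 = 19, so sigma^4 = 361.
I = 1/(2*361) = 1/722 = 0.001385

0.001385


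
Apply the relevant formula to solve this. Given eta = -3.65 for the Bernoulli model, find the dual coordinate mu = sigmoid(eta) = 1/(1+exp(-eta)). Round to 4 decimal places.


Dual coordinate (expectation parameter) for Bernoulli:
mu = 1/(1+exp(-eta)).
eta = -3.65.
exp(-eta) = exp(3.65) = 38.474666.
mu = 1/(1+38.474666) = 0.0253

0.0253


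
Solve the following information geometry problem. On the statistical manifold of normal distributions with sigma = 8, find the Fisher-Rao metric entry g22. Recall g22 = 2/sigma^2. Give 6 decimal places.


For the 2-parameter normal family, the Fisher metric has:
  g11 = 1/sigma^2, g22 = 2/sigma^2.
sigma = 8, sigma^2 = 64.
g22 = 0.031250

0.031250


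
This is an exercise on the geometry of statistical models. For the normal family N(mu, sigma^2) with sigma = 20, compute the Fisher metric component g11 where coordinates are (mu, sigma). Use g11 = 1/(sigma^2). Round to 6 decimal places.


For the 2-parameter normal family, the Fisher metric has:
  g11 = 1/sigma^2, g22 = 2/sigma^2.
sigma = 20, sigma^2 = 400.
g11 = 0.002500

0.002500


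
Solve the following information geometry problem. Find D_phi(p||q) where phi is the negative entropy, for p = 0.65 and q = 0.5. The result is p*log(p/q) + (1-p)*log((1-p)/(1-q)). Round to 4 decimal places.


Bregman divergence with negative entropy generator:
D = p*log(p/q) + (1-p)*log((1-p)/(1-q)).
p = 0.65, q = 0.5.
p*log(p/q) = 0.65*log(0.65/0.5) = 0.170537.
(1-p)*log((1-p)/(1-q)) = 0.35*log(0.35/0.5) = -0.124836.
D = 0.170537 + -0.124836 = 0.0457

0.0457


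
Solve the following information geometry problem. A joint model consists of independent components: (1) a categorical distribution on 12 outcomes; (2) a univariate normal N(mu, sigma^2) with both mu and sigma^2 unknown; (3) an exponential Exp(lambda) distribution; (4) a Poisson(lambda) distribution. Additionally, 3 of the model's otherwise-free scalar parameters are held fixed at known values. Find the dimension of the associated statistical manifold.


The dimension of a statistical manifold equals the number of free
(independent) real parameters of the model. For a product of independent
blocks the parameter counts add.
- categorical on 12 outcomes (probabilities sum to 1): 12-1 = 11.
- normal (mu, sigma^2): 2.
- exponential (lambda): 1.
- Poisson (lambda): 1.
Total = 11 + 2 + 1 + 1 = 15.
3 parameter(s) fixed at known values: 15 - 3 = 12.
Dimension = 12

12


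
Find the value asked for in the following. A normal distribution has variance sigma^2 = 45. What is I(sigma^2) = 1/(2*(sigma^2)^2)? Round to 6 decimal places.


Fisher information for variance: I(sigma^2) = 1/(2*sigma^4).
sigma^2 = 45, so sigma^4 = 2025.
I = 1/(2*2025) = 1/4050 = 0.000247

0.000247


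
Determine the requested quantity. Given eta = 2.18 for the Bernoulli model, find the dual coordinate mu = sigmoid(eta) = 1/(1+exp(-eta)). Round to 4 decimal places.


Dual coordinate (expectation parameter) for Bernoulli:
mu = 1/(1+exp(-eta)).
eta = 2.18.
exp(-eta) = exp(-2.18) = 0.113042.
mu = 1/(1+0.113042) = 0.8984

0.8984


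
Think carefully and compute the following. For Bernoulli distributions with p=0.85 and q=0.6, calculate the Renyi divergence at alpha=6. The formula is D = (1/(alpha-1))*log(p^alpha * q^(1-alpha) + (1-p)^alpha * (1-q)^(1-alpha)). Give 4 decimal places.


Renyi divergence of order alpha between Bernoulli distributions:
D = (1/(alpha-1))*log(p^alpha * q^(1-alpha) + (1-p)^alpha * (1-q)^(1-alpha)).
alpha = 6, p = 0.85, q = 0.6.
p^alpha * q^(1-alpha) = 0.85^6 * 0.6^-5 = 4.850174.
(1-p)^alpha * (1-q)^(1-alpha) = 0.15^6 * 0.4^-5 = 0.001112.
sum = 4.850174 + 0.001112 = 4.851286.
D = (1/5)*log(4.851286) = 0.3158

0.3158


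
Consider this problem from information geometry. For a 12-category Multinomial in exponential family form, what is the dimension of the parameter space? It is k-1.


Exponential family dimension calculation:
For Multinomial with k=12 categories, dim = k-1 = 11.

11


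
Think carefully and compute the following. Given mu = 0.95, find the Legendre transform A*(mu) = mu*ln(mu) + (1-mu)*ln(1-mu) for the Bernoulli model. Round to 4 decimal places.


Legendre transform for Bernoulli:
A*(mu) = mu*log(mu) + (1-mu)*log(1-mu).
mu = 0.95, 1-mu = 0.05.
mu*log(mu) = 0.95*log(0.95) = -0.048729.
(1-mu)*log(1-mu) = 0.05*log(0.05) = -0.149787.
A* = -0.048729 + -0.149787 = -0.1985

-0.1985


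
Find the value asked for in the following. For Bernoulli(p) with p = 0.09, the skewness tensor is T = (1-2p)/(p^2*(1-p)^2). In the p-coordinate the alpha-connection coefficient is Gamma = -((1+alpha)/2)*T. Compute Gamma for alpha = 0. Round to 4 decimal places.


Skewness (Amari-Chentsov) tensor: T = (1-2p)/(p^2*(1-p)^2).
p = 0.09, 1-2p = 0.82, p^2 = 0.0081, (1-p)^2 = 0.8281.
T = 0.82/(0.0081 * 0.8281) = 122.249206.
In the p-coordinate, Gamma^(alpha) = Gamma^(0) - (alpha/2)*T with Gamma^(0) = (1/2)*g'(p) = -T/2,
so Gamma^(alpha) = -((1+alpha)/2)*T.
alpha = 0, -(1+alpha)/2 = -0.5.
Gamma = -0.5 * 122.249206 = -61.1246

-61.1246


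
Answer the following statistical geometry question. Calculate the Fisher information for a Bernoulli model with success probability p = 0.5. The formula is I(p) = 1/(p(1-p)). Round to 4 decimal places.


For Bernoulli(p), Fisher information is I(p) = 1/(p*(1-p)).
p = 0.5, 1-p = 0.5.
p*(1-p) = 0.25.
I(p) = 1/0.25 = 4.0000

4.0000


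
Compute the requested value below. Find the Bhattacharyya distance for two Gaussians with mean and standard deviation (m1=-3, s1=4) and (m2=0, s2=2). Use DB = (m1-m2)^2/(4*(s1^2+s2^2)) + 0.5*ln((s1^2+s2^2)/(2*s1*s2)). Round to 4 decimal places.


Bhattacharyya distance between two Gaussians:
DB = (m1-m2)^2/(4*(s1^2+s2^2)) + (1/2)*ln((s1^2+s2^2)/(2*s1*s2)).
(m1-m2)^2 = (-3)^2 = 9.
s1^2+s2^2 = 16 + 4 = 20.
term1 = 9/80 = 0.1125.
term2 = 0.5*ln(20/16.0) = 0.111572.
DB = 0.1125 + 0.111572 = 0.2241

0.2241


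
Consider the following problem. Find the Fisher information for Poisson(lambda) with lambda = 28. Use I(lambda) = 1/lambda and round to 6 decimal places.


Fisher information for Poisson: I(lambda) = 1/lambda.
lambda = 28.
I(lambda) = 1/28 = 0.035714

0.035714


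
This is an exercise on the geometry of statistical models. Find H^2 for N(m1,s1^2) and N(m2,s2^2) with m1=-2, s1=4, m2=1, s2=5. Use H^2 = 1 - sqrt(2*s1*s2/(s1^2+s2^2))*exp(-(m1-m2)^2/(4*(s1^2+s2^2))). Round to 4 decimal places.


Squared Hellinger distance for Gaussians:
H^2 = 1 - sqrt(2*s1*s2/(s1^2+s2^2)) * exp(-(m1-m2)^2/(4*(s1^2+s2^2))).
s1^2 = 16, s2^2 = 25, s1^2+s2^2 = 41.
sqrt(2*4*5/(41)) = 0.98773.
(m1-m2)^2 = (-3)^2 = 9.
exp(-9/(4*41)) = exp(-0.054878) = 0.946601.
H^2 = 1 - 0.98773*0.946601 = 0.0650

0.0650


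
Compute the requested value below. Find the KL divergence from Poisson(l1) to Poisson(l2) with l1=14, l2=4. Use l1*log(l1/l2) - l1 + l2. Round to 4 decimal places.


KL divergence for Poisson:
KL = l1*log(l1/l2) - l1 + l2.
l1 = 14, l2 = 4.
log(14/4) = 1.252763.
l1*log(l1/l2) = 14 * 1.252763 = 17.538682.
KL = 17.538682 - 14 + 4 = 7.5387

7.5387


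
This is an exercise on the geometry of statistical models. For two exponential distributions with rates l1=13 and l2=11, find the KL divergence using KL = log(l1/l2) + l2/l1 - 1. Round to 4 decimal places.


KL divergence for exponential family:
KL = log(l1/l2) + l2/l1 - 1.
log(13/11) = 0.167054.
11/13 = 0.846154.
KL = 0.167054 + 0.846154 - 1 = 0.0132

0.0132


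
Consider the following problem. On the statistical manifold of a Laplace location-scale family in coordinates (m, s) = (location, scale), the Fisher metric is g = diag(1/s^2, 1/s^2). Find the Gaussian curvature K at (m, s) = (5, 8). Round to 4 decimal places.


The metric has the form g = (A dm^2 + B ds^2)/s^2 with A = 1, B = 1.
Substitute u = sqrt(A/B)*m: g = B*(du^2 + ds^2)/s^2, i.e. B times the
Poincare upper half-plane metric, which has constant Gaussian curvature -1.
Scaling a 2D metric by a constant c divides the Gaussian curvature by c,
so K = -1/B = -1/(1) = -1.0000 everywhere (the point (m, s) = (5, 8) is irrelevant:
the curvature is constant).
The requested Gaussian curvature is K = -1.0000.

-1.0000


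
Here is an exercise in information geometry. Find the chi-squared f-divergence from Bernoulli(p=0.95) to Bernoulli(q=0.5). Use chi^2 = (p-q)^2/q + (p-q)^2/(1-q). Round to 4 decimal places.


Chi-squared divergence between Bernoulli distributions:
chi^2 = (p-q)^2/q + (p-q)^2/(1-q).
p = 0.95, q = 0.5, p-q = 0.45.
(p-q)^2 = 0.2025.
term1 = 0.2025/0.5 = 0.405.
term2 = 0.2025/0.5 = 0.405.
chi^2 = 0.405 + 0.405 = 0.8100

0.8100


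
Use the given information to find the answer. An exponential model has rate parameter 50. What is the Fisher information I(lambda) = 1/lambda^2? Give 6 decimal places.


Fisher information for exponential: I(lambda) = 1/lambda^2.
lambda = 50, lambda^2 = 2500.
I = 1/2500 = 0.000400

0.000400


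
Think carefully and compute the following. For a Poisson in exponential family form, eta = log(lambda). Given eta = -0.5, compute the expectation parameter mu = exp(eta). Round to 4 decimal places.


Expectation parameter for Poisson exponential family:
mu = exp(eta).
eta = -0.5.
mu = exp(-0.5) = 0.6065

0.6065


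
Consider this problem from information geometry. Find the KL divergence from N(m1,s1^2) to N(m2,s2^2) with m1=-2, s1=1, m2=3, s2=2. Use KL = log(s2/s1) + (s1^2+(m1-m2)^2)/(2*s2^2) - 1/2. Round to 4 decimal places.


KL divergence between normal distributions:
KL = log(s2/s1) + (s1^2 + (m1-m2)^2)/(2*s2^2) - 1/2.
log(2/1) = 0.693147.
(1^2 + (-2-3)^2)/(2*2^2) = (1 + 25)/8 = 3.25.
KL = 0.693147 + 3.25 - 0.5 = 3.4431

3.4431


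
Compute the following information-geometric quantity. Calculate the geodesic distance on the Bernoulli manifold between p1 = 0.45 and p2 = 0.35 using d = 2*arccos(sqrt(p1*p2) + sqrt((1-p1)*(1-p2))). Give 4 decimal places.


Geodesic distance on Bernoulli manifold:
d(p1,p2) = 2*arccos(sqrt(p1*p2) + sqrt((1-p1)*(1-p2))).
sqrt(p1*p2) = sqrt(0.45*0.35) = 0.396863.
sqrt((1-p1)*(1-p2)) = sqrt(0.55*0.65) = 0.597913.
arg = 0.396863 + 0.597913 = 0.994776.
d = 2*arccos(0.994776) = 0.2045

0.2045


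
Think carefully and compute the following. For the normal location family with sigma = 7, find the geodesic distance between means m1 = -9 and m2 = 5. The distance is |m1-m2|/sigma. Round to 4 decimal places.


On the fixed-variance normal subfamily, geodesic distance = |m1-m2|/sigma.
|-9 - 5| = 14.
sigma = 7.
d = 14/7 = 2.0000

2.0000


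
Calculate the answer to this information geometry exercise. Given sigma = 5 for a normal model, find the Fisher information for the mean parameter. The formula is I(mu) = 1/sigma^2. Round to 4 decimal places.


The Fisher information for the mean of a normal distribution is I(mu) = 1/sigma^2.
sigma = 5, so sigma^2 = 25.
I(mu) = 1/25 = 0.0400

0.0400


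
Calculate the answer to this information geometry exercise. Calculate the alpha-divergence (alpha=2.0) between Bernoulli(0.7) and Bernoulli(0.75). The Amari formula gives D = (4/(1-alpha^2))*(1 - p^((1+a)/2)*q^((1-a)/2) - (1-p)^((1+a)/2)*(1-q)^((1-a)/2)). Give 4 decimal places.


Amari alpha-divergence:
D = (4/(1-alpha^2))*(1 - p^((1+a)/2)*q^((1-a)/2) - (1-p)^((1+a)/2)*(1-q)^((1-a)/2)).
alpha = 2.0, p = 0.7, q = 0.75.
e1 = (1+alpha)/2 = 1.5, e2 = (1-alpha)/2 = -0.5.
t1 = p^e1 * q^e2 = 0.7^1.5 * 0.75^-0.5 = 0.676264.
t2 = (1-p)^e1 * (1-q)^e2 = 0.3^1.5 * 0.25^-0.5 = 0.328634.
4/(1-alpha^2) = -1.333333.
D = -1.333333*(1 - 0.676264 - 0.328634) = 0.0065

0.0065


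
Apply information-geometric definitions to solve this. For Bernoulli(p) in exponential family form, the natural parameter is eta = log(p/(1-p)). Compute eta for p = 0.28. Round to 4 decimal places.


Natural parameter for Bernoulli: eta = log(p/(1-p)).
p = 0.28, 1-p = 0.72.
p/(1-p) = 0.388889.
eta = log(0.388889) = -0.9445

-0.9445


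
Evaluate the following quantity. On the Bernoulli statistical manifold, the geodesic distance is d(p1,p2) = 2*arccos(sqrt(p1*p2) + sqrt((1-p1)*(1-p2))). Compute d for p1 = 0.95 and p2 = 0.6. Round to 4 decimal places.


Geodesic distance on Bernoulli manifold:
d(p1,p2) = 2*arccos(sqrt(p1*p2) + sqrt((1-p1)*(1-p2))).
sqrt(p1*p2) = sqrt(0.95*0.6) = 0.754983.
sqrt((1-p1)*(1-p2)) = sqrt(0.05*0.4) = 0.141421.
arg = 0.754983 + 0.141421 = 0.896405.
d = 2*arccos(0.896405) = 0.9184

0.9184


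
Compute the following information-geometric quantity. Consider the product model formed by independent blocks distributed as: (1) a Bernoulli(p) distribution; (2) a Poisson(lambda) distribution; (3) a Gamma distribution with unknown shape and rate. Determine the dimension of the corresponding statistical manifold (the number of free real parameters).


The dimension of a statistical manifold equals the number of free
(independent) real parameters of the model. For a product of independent
blocks the parameter counts add.
- Bernoulli (p): 1.
- Poisson (lambda): 1.
- Gamma (shape, rate): 2.
Total = 1 + 1 + 2 = 4.
Dimension = 4

4


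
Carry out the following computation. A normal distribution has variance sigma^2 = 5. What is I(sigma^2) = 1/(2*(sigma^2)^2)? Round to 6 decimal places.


Fisher information for variance: I(sigma^2) = 1/(2*sigma^4).
sigma^2 = 5, so sigma^4 = 25.
I = 1/(2*25) = 1/50 = 0.020000

0.020000


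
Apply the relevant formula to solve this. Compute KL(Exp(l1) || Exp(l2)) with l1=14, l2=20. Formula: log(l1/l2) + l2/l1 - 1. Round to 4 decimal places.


KL divergence for exponential family:
KL = log(l1/l2) + l2/l1 - 1.
log(14/20) = -0.356675.
20/14 = 1.428571.
KL = -0.356675 + 1.428571 - 1 = 0.0719

0.0719


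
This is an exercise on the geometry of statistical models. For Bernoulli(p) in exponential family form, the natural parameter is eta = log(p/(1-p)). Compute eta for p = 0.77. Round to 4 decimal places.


Natural parameter for Bernoulli: eta = log(p/(1-p)).
p = 0.77, 1-p = 0.23.
p/(1-p) = 3.347826.
eta = log(3.347826) = 1.2083

1.2083


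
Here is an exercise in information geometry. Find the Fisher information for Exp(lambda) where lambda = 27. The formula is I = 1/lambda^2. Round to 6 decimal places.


Fisher information for exponential: I(lambda) = 1/lambda^2.
lambda = 27, lambda^2 = 729.
I = 1/729 = 0.001372

0.001372


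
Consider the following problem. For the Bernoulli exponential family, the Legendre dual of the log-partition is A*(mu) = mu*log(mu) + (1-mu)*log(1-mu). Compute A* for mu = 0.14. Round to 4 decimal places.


Legendre transform for Bernoulli:
A*(mu) = mu*log(mu) + (1-mu)*log(1-mu).
mu = 0.14, 1-mu = 0.86.
mu*log(mu) = 0.14*log(0.14) = -0.275256.
(1-mu)*log(1-mu) = 0.86*log(0.86) = -0.129708.
A* = -0.275256 + -0.129708 = -0.4050

-0.4050


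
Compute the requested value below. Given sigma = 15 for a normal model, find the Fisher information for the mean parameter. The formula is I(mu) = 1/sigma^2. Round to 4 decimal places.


The Fisher information for the mean of a normal distribution is I(mu) = 1/sigma^2.
sigma = 15, so sigma^2 = 225.
I(mu) = 1/225 = 0.0044

0.0044


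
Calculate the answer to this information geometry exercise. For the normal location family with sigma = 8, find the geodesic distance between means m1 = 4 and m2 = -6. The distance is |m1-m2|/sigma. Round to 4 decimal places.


On the fixed-variance normal subfamily, geodesic distance = |m1-m2|/sigma.
|4 - -6| = 10.
sigma = 8.
d = 10/8 = 1.2500

1.2500


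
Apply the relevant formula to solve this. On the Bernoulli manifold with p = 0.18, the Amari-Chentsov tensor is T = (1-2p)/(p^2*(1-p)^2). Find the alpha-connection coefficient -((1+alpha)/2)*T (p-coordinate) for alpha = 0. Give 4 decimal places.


Skewness (Amari-Chentsov) tensor: T = (1-2p)/(p^2*(1-p)^2).
p = 0.18, 1-2p = 0.64, p^2 = 0.0324, (1-p)^2 = 0.6724.
T = 0.64/(0.0324 * 0.6724) = 29.376988.
In the p-coordinate, Gamma^(alpha) = Gamma^(0) - (alpha/2)*T with Gamma^(0) = (1/2)*g'(p) = -T/2,
so Gamma^(alpha) = -((1+alpha)/2)*T.
alpha = 0, -(1+alpha)/2 = -0.5.
Gamma = -0.5 * 29.376988 = -14.6885

-14.6885


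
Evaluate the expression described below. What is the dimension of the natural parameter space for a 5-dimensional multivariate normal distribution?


Exponential family dimension calculation:
For 5-dim MVN: mean has 5 params, covariance has 5*6/2 = 15 unique entries.
Total dim = 5 + 15 = 20.

20


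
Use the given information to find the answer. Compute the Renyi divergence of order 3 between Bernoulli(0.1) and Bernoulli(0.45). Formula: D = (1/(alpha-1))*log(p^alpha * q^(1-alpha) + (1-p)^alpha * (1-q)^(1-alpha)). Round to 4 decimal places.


Renyi divergence of order alpha between Bernoulli distributions:
D = (1/(alpha-1))*log(p^alpha * q^(1-alpha) + (1-p)^alpha * (1-q)^(1-alpha)).
alpha = 3, p = 0.1, q = 0.45.
p^alpha * q^(1-alpha) = 0.1^3 * 0.45^-2 = 0.004938.
(1-p)^alpha * (1-q)^(1-alpha) = 0.9^3 * 0.55^-2 = 2.409917.
sum = 0.004938 + 2.409917 = 2.414856.
D = (1/2)*log(2.414856) = 0.4408

0.4408


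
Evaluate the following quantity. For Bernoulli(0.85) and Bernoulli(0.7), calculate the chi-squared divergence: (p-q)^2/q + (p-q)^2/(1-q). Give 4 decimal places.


Chi-squared divergence between Bernoulli distributions:
chi^2 = (p-q)^2/q + (p-q)^2/(1-q).
p = 0.85, q = 0.7, p-q = 0.15.
(p-q)^2 = 0.0225.
term1 = 0.0225/0.7 = 0.032143.
term2 = 0.0225/0.3 = 0.075.
chi^2 = 0.032143 + 0.075 = 0.1071

0.1071


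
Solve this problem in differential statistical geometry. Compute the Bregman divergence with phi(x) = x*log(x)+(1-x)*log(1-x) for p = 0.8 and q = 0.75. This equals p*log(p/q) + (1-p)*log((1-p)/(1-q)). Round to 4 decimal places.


Bregman divergence with negative entropy generator:
D = p*log(p/q) + (1-p)*log((1-p)/(1-q)).
p = 0.8, q = 0.75.
p*log(p/q) = 0.8*log(0.8/0.75) = 0.051631.
(1-p)*log((1-p)/(1-q)) = 0.2*log(0.2/0.25) = -0.044629.
D = 0.051631 + -0.044629 = 0.0070

0.0070


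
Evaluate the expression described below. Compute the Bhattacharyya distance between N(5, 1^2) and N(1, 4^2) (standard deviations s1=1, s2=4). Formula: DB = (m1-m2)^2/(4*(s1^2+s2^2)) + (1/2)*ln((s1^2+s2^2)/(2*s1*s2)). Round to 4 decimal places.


Bhattacharyya distance between two Gaussians:
DB = (m1-m2)^2/(4*(s1^2+s2^2)) + (1/2)*ln((s1^2+s2^2)/(2*s1*s2)).
(m1-m2)^2 = (4)^2 = 16.
s1^2+s2^2 = 1 + 16 = 17.
term1 = 16/68 = 0.235294.
term2 = 0.5*ln(17/8.0) = 0.376886.
DB = 0.235294 + 0.376886 = 0.6122

0.6122


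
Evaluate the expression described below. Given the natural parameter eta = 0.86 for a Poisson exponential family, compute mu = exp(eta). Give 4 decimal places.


Expectation parameter for Poisson exponential family:
mu = exp(eta).
eta = 0.86.
mu = exp(0.86) = 2.3632

2.3632


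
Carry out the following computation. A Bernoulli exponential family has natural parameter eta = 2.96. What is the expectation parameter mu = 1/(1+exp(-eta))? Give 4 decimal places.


Dual coordinate (expectation parameter) for Bernoulli:
mu = 1/(1+exp(-eta)).
eta = 2.96.
exp(-eta) = exp(-2.96) = 0.051819.
mu = 1/(1+0.051819) = 0.9507

0.9507


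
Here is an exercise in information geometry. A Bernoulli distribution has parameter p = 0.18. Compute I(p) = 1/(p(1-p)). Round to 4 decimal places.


For Bernoulli(p), Fisher information is I(p) = 1/(p*(1-p)).
p = 0.18, 1-p = 0.82.
p*(1-p) = 0.1476.
I(p) = 1/0.1476 = 6.7751

6.7751


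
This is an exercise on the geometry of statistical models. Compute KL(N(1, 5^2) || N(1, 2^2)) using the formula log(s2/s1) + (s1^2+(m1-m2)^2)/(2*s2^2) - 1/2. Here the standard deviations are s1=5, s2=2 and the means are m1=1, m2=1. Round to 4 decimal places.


KL divergence between normal distributions:
KL = log(s2/s1) + (s1^2 + (m1-m2)^2)/(2*s2^2) - 1/2.
log(2/5) = -0.916291.
(5^2 + (1-1)^2)/(2*2^2) = (25 + 0)/8 = 3.125.
KL = -0.916291 + 3.125 - 0.5 = 1.7087

1.7087


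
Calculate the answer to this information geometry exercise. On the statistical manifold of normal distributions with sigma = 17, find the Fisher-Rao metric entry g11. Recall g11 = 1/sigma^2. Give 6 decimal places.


For the 2-parameter normal family, the Fisher metric has:
  g11 = 1/sigma^2, g22 = 2/sigma^2.
sigma = 17, sigma^2 = 289.
g11 = 0.003460

0.003460


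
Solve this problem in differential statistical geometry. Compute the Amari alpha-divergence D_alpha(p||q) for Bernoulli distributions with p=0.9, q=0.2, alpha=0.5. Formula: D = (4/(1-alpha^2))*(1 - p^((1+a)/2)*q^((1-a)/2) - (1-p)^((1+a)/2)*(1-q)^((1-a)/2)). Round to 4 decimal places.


Amari alpha-divergence:
D = (4/(1-alpha^2))*(1 - p^((1+a)/2)*q^((1-a)/2) - (1-p)^((1+a)/2)*(1-q)^((1-a)/2)).
alpha = 0.5, p = 0.9, q = 0.2.
e1 = (1+alpha)/2 = 0.75, e2 = (1-alpha)/2 = 0.25.
t1 = p^e1 * q^e2 = 0.9^0.75 * 0.2^0.25 = 0.61793.
t2 = (1-p)^e1 * (1-q)^e2 = 0.1^0.75 * 0.8^0.25 = 0.168179.
4/(1-alpha^2) = 5.333333.
D = 5.333333*(1 - 0.61793 - 0.168179) = 1.1407

1.1407


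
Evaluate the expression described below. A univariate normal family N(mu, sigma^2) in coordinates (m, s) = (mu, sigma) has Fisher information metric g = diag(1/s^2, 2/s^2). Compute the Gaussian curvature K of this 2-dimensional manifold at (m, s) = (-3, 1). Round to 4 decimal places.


The metric has the form g = (A dm^2 + B ds^2)/s^2 with A = 1, B = 2.
Substitute u = sqrt(A/B)*m: g = B*(du^2 + ds^2)/s^2, i.e. B times the
Poincare upper half-plane metric, which has constant Gaussian curvature -1.
Scaling a 2D metric by a constant c divides the Gaussian curvature by c,
so K = -1/B = -1/(2) = -0.5000 everywhere (the point (m, s) = (-3, 1) is irrelevant:
the curvature is constant).
The requested Gaussian curvature is K = -0.5000.

-0.5000


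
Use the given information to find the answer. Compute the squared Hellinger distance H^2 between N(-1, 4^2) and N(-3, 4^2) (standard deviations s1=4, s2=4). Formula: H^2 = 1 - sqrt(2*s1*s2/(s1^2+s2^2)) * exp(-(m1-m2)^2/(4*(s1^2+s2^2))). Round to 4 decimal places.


Squared Hellinger distance for Gaussians:
H^2 = 1 - sqrt(2*s1*s2/(s1^2+s2^2)) * exp(-(m1-m2)^2/(4*(s1^2+s2^2))).
s1^2 = 16, s2^2 = 16, s1^2+s2^2 = 32.
sqrt(2*4*4/(32)) = 1.0.
(m1-m2)^2 = (2)^2 = 4.
exp(-4/(4*32)) = exp(-0.03125) = 0.969233.
H^2 = 1 - 1.0*0.969233 = 0.0308

0.0308


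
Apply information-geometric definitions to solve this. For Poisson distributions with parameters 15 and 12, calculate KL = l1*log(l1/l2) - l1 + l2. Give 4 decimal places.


KL divergence for Poisson:
KL = l1*log(l1/l2) - l1 + l2.
l1 = 15, l2 = 12.
log(15/12) = 0.223144.
l1*log(l1/l2) = 15 * 0.223144 = 3.347153.
KL = 3.347153 - 15 + 12 = 0.3472

0.3472


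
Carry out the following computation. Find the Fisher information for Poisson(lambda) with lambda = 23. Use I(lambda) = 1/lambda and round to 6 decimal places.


Fisher information for Poisson: I(lambda) = 1/lambda.
lambda = 23.
I(lambda) = 1/23 = 0.043478

0.043478


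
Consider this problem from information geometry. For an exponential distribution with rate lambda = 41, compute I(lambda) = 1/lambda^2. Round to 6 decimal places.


Fisher information for exponential: I(lambda) = 1/lambda^2.
lambda = 41, lambda^2 = 1681.
I = 1/1681 = 0.000595

0.000595


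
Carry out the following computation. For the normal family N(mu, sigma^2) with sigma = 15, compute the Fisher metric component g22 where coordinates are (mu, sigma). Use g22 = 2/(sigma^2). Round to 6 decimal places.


For the 2-parameter normal family, the Fisher metric has:
  g11 = 1/sigma^2, g22 = 2/sigma^2.
sigma = 15, sigma^2 = 225.
g22 = 0.008889

0.008889


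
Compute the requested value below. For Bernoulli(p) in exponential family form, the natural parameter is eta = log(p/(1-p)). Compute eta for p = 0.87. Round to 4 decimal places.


Natural parameter for Bernoulli: eta = log(p/(1-p)).
p = 0.87, 1-p = 0.13.
p/(1-p) = 6.692308.
eta = log(6.692308) = 1.9010

1.9010


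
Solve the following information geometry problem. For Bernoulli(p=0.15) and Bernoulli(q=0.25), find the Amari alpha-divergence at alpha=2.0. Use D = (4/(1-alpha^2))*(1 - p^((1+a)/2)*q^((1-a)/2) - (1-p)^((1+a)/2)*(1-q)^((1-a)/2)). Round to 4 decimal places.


Amari alpha-divergence:
D = (4/(1-alpha^2))*(1 - p^((1+a)/2)*q^((1-a)/2) - (1-p)^((1+a)/2)*(1-q)^((1-a)/2)).
alpha = 2.0, p = 0.15, q = 0.25.
e1 = (1+alpha)/2 = 1.5, e2 = (1-alpha)/2 = -0.5.
t1 = p^e1 * q^e2 = 0.15^1.5 * 0.25^-0.5 = 0.11619.
t2 = (1-p)^e1 * (1-q)^e2 = 0.85^1.5 * 0.75^-0.5 = 0.904894.
4/(1-alpha^2) = -1.333333.
D = -1.333333*(1 - 0.11619 - 0.904894) = 0.0281

0.0281


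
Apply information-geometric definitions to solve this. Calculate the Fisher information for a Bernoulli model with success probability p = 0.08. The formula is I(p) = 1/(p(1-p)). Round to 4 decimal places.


For Bernoulli(p), Fisher information is I(p) = 1/(p*(1-p)).
p = 0.08, 1-p = 0.92.
p*(1-p) = 0.0736.
I(p) = 1/0.0736 = 13.5870

13.5870


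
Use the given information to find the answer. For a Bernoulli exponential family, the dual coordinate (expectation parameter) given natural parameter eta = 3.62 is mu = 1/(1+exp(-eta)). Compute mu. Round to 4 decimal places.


Dual coordinate (expectation parameter) for Bernoulli:
mu = 1/(1+exp(-eta)).
eta = 3.62.
exp(-eta) = exp(-3.62) = 0.026783.
mu = 1/(1+0.026783) = 0.9739

0.9739


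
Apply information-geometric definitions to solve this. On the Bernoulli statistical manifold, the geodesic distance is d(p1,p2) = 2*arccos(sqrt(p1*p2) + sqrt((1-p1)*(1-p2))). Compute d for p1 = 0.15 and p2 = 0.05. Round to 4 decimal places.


Geodesic distance on Bernoulli manifold:
d(p1,p2) = 2*arccos(sqrt(p1*p2) + sqrt((1-p1)*(1-p2))).
sqrt(p1*p2) = sqrt(0.15*0.05) = 0.086603.
sqrt((1-p1)*(1-p2)) = sqrt(0.85*0.95) = 0.89861.
arg = 0.086603 + 0.89861 = 0.985213.
d = 2*arccos(0.985213) = 0.3444

0.3444


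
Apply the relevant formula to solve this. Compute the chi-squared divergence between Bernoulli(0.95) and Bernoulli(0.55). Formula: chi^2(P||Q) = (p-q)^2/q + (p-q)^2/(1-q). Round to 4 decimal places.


Chi-squared divergence between Bernoulli distributions:
chi^2 = (p-q)^2/q + (p-q)^2/(1-q).
p = 0.95, q = 0.55, p-q = 0.4.
(p-q)^2 = 0.16.
term1 = 0.16/0.55 = 0.290909.
term2 = 0.16/0.45 = 0.355556.
chi^2 = 0.290909 + 0.355556 = 0.6465

0.6465


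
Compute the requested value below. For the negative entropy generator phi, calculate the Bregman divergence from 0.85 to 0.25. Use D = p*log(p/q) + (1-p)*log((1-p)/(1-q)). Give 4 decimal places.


Bregman divergence with negative entropy generator:
D = p*log(p/q) + (1-p)*log((1-p)/(1-q)).
p = 0.85, q = 0.25.
p*log(p/q) = 0.85*log(0.85/0.25) = 1.040209.
(1-p)*log((1-p)/(1-q)) = 0.15*log(0.15/0.75) = -0.241416.
D = 1.040209 + -0.241416 = 0.7988

0.7988


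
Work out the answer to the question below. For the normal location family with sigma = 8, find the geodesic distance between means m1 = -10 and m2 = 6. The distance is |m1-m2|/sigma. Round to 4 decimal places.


On the fixed-variance normal subfamily, geodesic distance = |m1-m2|/sigma.
|-10 - 6| = 16.
sigma = 8.
d = 16/8 = 2.0000

2.0000


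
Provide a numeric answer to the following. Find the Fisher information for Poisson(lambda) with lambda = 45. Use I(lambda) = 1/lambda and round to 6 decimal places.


Fisher information for Poisson: I(lambda) = 1/lambda.
lambda = 45.
I(lambda) = 1/45 = 0.022222

0.022222


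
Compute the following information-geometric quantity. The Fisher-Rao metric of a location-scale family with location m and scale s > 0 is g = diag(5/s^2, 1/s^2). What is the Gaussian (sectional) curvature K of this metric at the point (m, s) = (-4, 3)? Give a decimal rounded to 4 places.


The metric has the form g = (A dm^2 + B ds^2)/s^2 with A = 5, B = 1.
Substitute u = sqrt(A/B)*m: g = B*(du^2 + ds^2)/s^2, i.e. B times the
Poincare upper half-plane metric, which has constant Gaussian curvature -1.
Scaling a 2D metric by a constant c divides the Gaussian curvature by c,
so K = -1/B = -1/(1) = -1.0000 everywhere (the point (m, s) = (-4, 3) is irrelevant:
the curvature is constant).
The requested Gaussian curvature is K = -1.0000.

-1.0000


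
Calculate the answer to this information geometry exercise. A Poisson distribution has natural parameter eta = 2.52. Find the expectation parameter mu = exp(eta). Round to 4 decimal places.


Expectation parameter for Poisson exponential family:
mu = exp(eta).
eta = 2.52.
mu = exp(2.52) = 12.4286

12.4286


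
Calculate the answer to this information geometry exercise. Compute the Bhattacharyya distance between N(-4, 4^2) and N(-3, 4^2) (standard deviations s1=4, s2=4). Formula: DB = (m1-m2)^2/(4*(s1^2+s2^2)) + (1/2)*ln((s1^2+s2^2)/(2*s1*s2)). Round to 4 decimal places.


Bhattacharyya distance between two Gaussians:
DB = (m1-m2)^2/(4*(s1^2+s2^2)) + (1/2)*ln((s1^2+s2^2)/(2*s1*s2)).
(m1-m2)^2 = (-1)^2 = 1.
s1^2+s2^2 = 16 + 16 = 32.
term1 = 1/128 = 0.007812.
term2 = 0.5*ln(32/32.0) = 0.0.
DB = 0.007812 + 0.0 = 0.0078

0.0078


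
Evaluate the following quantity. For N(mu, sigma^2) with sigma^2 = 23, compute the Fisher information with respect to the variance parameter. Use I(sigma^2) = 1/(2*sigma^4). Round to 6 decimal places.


Fisher information for variance: I(sigma^2) = 1/(2*sigma^4).
sigma^2 = 23, so sigma^4 = 529.
I = 1/(2*529) = 1/1058 = 0.000945

0.000945


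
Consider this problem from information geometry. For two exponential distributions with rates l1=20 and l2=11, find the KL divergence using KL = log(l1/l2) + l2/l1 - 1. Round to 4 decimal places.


KL divergence for exponential family:
KL = log(l1/l2) + l2/l1 - 1.
log(20/11) = 0.597837.
11/20 = 0.55.
KL = 0.597837 + 0.55 - 1 = 0.1478

0.1478


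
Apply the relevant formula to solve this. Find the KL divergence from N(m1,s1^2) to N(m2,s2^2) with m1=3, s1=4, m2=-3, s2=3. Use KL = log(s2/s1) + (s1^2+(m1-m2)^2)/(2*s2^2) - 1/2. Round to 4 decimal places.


KL divergence between normal distributions:
KL = log(s2/s1) + (s1^2 + (m1-m2)^2)/(2*s2^2) - 1/2.
log(3/4) = -0.287682.
(4^2 + (3--3)^2)/(2*3^2) = (16 + 36)/18 = 2.888889.
KL = -0.287682 + 2.888889 - 0.5 = 2.1012

2.1012


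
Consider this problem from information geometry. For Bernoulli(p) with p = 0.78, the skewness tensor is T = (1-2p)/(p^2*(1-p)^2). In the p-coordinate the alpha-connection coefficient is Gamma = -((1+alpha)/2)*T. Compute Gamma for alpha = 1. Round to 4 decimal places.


Skewness (Amari-Chentsov) tensor: T = (1-2p)/(p^2*(1-p)^2).
p = 0.78, 1-2p = -0.56, p^2 = 0.6084, (1-p)^2 = 0.0484.
T = -0.56/(0.6084 * 0.0484) = -19.017502.
In the p-coordinate, Gamma^(alpha) = Gamma^(0) - (alpha/2)*T with Gamma^(0) = (1/2)*g'(p) = -T/2,
so Gamma^(alpha) = -((1+alpha)/2)*T.
alpha = 1, -(1+alpha)/2 = -1.0.
Gamma = -1.0 * -19.017502 = 19.0175

19.0175


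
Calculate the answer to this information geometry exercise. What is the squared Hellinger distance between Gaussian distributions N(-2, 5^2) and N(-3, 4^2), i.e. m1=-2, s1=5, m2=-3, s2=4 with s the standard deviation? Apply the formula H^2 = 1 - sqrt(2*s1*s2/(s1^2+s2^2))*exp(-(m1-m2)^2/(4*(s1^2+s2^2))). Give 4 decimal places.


Squared Hellinger distance for Gaussians:
H^2 = 1 - sqrt(2*s1*s2/(s1^2+s2^2)) * exp(-(m1-m2)^2/(4*(s1^2+s2^2))).
s1^2 = 25, s2^2 = 16, s1^2+s2^2 = 41.
sqrt(2*5*4/(41)) = 0.98773.
(m1-m2)^2 = (1)^2 = 1.
exp(-1/(4*41)) = exp(-0.006098) = 0.993921.
H^2 = 1 - 0.98773*0.993921 = 0.0183

0.0183


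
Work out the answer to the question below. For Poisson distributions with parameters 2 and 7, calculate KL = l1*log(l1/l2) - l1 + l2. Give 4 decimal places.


KL divergence for Poisson:
KL = l1*log(l1/l2) - l1 + l2.
l1 = 2, l2 = 7.
log(2/7) = -1.252763.
l1*log(l1/l2) = 2 * -1.252763 = -2.505526.
KL = -2.505526 - 2 + 7 = 2.4945

2.4945


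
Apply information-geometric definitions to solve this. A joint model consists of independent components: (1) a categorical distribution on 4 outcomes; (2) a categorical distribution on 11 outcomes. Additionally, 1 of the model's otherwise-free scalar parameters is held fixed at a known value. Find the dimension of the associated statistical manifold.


The dimension of a statistical manifold equals the number of free
(independent) real parameters of the model. For a product of independent
blocks the parameter counts add.
- categorical on 4 outcomes (probabilities sum to 1): 4-1 = 3.
- categorical on 11 outcomes (probabilities sum to 1): 11-1 = 10.
Total = 3 + 10 = 13.
1 parameter(s) fixed at known values: 13 - 1 = 12.
Dimension = 12

12


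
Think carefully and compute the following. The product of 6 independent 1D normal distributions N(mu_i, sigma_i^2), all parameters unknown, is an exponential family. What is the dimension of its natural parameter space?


Exponential family dimension calculation:
Each univariate normal has two natural parameters (mu/sigma^2 and -1/(2 sigma^2)).
With 6 independent components, dim = 2 * 6 = 12.

12


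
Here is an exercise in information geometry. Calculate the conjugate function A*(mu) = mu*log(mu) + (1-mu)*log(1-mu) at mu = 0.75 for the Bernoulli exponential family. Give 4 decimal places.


Legendre transform for Bernoulli:
A*(mu) = mu*log(mu) + (1-mu)*log(1-mu).
mu = 0.75, 1-mu = 0.25.
mu*log(mu) = 0.75*log(0.75) = -0.215762.
(1-mu)*log(1-mu) = 0.25*log(0.25) = -0.346574.
A* = -0.215762 + -0.346574 = -0.5623

-0.5623


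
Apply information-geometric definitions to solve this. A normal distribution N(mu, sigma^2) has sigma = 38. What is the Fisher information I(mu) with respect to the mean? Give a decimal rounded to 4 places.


The Fisher information for the mean of a normal distribution is I(mu) = 1/sigma^2.
sigma = 38, so sigma^2 = 1444.
I(mu) = 1/1444 = 0.0007

0.0007


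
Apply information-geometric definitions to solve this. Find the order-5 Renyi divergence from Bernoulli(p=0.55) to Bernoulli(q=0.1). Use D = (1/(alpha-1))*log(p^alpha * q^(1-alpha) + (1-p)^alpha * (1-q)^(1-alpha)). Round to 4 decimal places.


Renyi divergence of order alpha between Bernoulli distributions:
D = (1/(alpha-1))*log(p^alpha * q^(1-alpha) + (1-p)^alpha * (1-q)^(1-alpha)).
alpha = 5, p = 0.55, q = 0.1.
p^alpha * q^(1-alpha) = 0.55^5 * 0.1^-4 = 503.284375.
(1-p)^alpha * (1-q)^(1-alpha) = 0.45^5 * 0.9^-4 = 0.028125.
sum = 503.284375 + 0.028125 = 503.3125.
D = (1/4)*log(503.3125) = 1.5553

1.5553


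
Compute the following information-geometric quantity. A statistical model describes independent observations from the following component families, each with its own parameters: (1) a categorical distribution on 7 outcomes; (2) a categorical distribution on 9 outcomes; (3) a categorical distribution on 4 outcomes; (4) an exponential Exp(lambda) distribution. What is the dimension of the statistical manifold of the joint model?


The dimension of a statistical manifold equals the number of free
(independent) real parameters of the model. For a product of independent
blocks the parameter counts add.
- categorical on 7 outcomes (probabilities sum to 1): 7-1 = 6.
- categorical on 9 outcomes (probabilities sum to 1): 9-1 = 8.
- categorical on 4 outcomes (probabilities sum to 1): 4-1 = 3.
- exponential (lambda): 1.
Total = 6 + 8 + 3 + 1 = 18.
Dimension = 18

18


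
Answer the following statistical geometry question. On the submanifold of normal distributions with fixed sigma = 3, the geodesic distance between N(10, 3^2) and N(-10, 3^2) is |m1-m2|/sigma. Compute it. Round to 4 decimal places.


On the fixed-variance normal subfamily, geodesic distance = |m1-m2|/sigma.
|10 - -10| = 20.
sigma = 3.
d = 20/3 = 6.6667

6.6667


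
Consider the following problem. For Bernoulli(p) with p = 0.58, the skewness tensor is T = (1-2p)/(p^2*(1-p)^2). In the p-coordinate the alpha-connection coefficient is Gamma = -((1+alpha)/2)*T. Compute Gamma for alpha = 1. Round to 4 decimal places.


Skewness (Amari-Chentsov) tensor: T = (1-2p)/(p^2*(1-p)^2).
p = 0.58, 1-2p = -0.16, p^2 = 0.3364, (1-p)^2 = 0.1764.
T = -0.16/(0.3364 * 0.1764) = -2.696283.
In the p-coordinate, Gamma^(alpha) = Gamma^(0) - (alpha/2)*T with Gamma^(0) = (1/2)*g'(p) = -T/2,
so Gamma^(alpha) = -((1+alpha)/2)*T.
alpha = 1, -(1+alpha)/2 = -1.0.
Gamma = -1.0 * -2.696283 = 2.6963

2.6963


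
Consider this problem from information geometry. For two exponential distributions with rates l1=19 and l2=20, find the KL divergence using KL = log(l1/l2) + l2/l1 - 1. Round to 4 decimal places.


KL divergence for exponential family:
KL = log(l1/l2) + l2/l1 - 1.
log(19/20) = -0.051293.
20/19 = 1.052632.
KL = -0.051293 + 1.052632 - 1 = 0.0013

0.0013
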